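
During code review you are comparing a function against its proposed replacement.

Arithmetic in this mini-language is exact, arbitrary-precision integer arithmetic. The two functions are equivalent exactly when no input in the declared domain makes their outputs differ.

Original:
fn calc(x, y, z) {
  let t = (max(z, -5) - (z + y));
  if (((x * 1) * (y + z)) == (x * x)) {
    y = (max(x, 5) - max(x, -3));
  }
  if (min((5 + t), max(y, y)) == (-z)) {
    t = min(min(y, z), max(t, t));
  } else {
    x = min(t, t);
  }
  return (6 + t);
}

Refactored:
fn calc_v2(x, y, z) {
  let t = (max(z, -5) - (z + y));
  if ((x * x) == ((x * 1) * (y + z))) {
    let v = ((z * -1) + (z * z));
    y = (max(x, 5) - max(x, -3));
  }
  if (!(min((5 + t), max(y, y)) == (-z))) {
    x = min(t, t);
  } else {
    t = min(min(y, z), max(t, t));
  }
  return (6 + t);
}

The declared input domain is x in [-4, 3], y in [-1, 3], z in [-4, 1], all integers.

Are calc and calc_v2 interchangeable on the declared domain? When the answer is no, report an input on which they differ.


Equivalent — the differences include boolean connective usage differs; also local variable names differ; also arithmetic usage differs; also statement counts differ; also constant usage differs, yet no declared input distinguishes the two.
One worked example (x=-3, y=0, z=-2) — calc: t=0, then (((x * 1) * (y + z)) == (x * x)) is false, then (min((5 + t), max(y, y)) == (-z)) is false, then x=0, then returns 6; calc_v2: t=0, then ((x * x) == ((x * 1) * (y + z))) is false, then (!(min((5 + t), max(y, y)) == (-z))) is true, then x=0, then returns 6; agreement on 6.
Every one of the 240 inputs gives matching results.
verdict: equivalent


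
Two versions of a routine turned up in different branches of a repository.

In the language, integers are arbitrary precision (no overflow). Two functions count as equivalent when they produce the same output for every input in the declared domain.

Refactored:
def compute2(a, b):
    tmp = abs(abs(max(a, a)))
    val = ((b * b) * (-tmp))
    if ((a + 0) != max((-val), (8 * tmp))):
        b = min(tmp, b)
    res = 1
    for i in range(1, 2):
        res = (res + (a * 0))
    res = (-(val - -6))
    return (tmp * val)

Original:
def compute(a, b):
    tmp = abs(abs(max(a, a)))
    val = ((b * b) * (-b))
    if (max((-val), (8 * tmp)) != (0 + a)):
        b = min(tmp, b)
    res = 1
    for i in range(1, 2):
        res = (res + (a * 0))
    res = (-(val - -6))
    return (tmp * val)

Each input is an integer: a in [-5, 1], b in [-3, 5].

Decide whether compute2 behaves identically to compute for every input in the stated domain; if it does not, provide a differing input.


There is a counterexample at a=-5, b=-3: 135 on one side, -225 on the other.
compute: tmp = 5; val = 27; (max((-val), (8 * tmp)) != (0 + a)) -> true; b = -3; res = 1; [i=1]; res = 1; res = -33; return 135
compute2: tmp = 5; val = -45; ((a + 0) != max((-val), (8 * tmp))) -> true; b = -3; res = 1; [i=1]; res = 1; res = 39; return -225
verdict: not equivalent; witness: a=-5, b=-3


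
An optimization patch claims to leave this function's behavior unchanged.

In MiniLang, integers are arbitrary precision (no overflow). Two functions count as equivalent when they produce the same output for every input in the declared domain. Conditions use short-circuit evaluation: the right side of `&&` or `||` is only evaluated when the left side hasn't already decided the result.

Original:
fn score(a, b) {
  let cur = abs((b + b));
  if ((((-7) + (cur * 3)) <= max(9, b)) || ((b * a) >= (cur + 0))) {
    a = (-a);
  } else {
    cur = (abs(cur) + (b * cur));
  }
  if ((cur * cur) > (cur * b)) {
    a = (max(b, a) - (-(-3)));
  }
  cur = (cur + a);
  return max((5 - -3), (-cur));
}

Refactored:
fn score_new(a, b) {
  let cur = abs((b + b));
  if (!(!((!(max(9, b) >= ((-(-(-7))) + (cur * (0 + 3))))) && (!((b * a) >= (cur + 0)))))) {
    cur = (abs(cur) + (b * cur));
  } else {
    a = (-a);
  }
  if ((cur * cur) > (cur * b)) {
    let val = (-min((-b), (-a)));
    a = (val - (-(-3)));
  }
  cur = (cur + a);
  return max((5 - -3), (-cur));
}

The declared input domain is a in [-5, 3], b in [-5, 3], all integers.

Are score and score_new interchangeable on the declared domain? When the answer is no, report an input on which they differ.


Equivalent — the differences include comparison usage differs, plus constant usage differs, plus local variable names differ, plus min/max/abs usage differs, plus boolean connective usage differs, plus statement counts differ, plus arithmetic usage differs, yet no declared input distinguishes the two.
Spot check at a=3, b=3 — score: cur := 6 | ((((-7) + (cur * 3)) <= max(9, b)) || ((b * a) >= (cur + 0))): true | a := -3 | ((cur * cur) > (cur * b)): true | a := 0 | cur := 6 | result 8. score_new: cur := 6 | (!(!((!(max(9, b) >= ((-(-(-7))) + (cur * (0 + 3))))) && (!((b * a) >= (cur + 0)))))): false | a := -3 | ((cur * cur) > (cur * b)): true | val := 3 | a := 0 | cur := 6 | result 8. Both give 8.
Across all 81 domain points the two functions coincide.
verdict: equivalent


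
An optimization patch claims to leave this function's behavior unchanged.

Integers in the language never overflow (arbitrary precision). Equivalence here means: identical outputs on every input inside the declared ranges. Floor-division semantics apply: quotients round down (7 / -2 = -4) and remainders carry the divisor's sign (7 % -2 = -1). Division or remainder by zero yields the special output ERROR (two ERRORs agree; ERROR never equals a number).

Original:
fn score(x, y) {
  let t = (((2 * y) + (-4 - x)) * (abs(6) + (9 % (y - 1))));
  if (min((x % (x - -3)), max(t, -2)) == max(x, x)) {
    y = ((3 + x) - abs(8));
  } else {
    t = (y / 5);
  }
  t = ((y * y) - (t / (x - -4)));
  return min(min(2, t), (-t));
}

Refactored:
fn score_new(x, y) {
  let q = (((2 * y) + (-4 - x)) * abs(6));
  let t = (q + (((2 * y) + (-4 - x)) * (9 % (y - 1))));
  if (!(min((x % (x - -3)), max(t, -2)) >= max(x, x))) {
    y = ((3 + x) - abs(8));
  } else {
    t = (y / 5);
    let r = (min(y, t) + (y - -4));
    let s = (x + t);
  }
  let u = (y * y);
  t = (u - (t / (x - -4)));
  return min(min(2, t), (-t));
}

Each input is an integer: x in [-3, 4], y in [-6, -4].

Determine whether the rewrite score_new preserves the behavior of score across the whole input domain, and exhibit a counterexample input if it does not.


Take x=-2, y=-6.
score: t := -14 | (min((x % (x - -3)), max(t, -2)) == max(x, x)): true | y := -7 | t := 56 | result -56
score_new: q := -84 | t := -14 | (!(min((x % (x - -3)), max(t, -2)) >= max(x, x))): false | t := -2 | r := -8 | s := -4 | u := 36 | t := 37 | result -37
-56 against -37: the behavior changed.
verdict: not equivalent; witness: x=-2, y=-6


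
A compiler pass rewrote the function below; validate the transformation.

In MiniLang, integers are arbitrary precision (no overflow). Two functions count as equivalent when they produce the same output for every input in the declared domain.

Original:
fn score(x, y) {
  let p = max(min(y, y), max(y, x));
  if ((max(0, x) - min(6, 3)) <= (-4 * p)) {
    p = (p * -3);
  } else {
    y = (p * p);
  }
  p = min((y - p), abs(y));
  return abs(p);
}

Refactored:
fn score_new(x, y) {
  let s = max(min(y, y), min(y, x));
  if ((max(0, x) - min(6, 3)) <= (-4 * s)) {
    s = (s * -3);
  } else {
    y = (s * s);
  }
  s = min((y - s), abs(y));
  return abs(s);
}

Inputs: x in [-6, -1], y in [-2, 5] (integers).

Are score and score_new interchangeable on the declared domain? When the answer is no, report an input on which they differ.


These are not equivalent — on x=-1, y=-2 the outputs split (5 vs 8).
score: p := -1 | ((max(0, x) - min(6, 3)) <= (-4 * p)): true | p := 3 | p := -5 | result 5
score_new: s := -2 | ((max(0, x) - min(6, 3)) <= (-4 * s)): true | s := 6 | s := -8 | result 8
verdict: not equivalent; witness: x=-1, y=-2


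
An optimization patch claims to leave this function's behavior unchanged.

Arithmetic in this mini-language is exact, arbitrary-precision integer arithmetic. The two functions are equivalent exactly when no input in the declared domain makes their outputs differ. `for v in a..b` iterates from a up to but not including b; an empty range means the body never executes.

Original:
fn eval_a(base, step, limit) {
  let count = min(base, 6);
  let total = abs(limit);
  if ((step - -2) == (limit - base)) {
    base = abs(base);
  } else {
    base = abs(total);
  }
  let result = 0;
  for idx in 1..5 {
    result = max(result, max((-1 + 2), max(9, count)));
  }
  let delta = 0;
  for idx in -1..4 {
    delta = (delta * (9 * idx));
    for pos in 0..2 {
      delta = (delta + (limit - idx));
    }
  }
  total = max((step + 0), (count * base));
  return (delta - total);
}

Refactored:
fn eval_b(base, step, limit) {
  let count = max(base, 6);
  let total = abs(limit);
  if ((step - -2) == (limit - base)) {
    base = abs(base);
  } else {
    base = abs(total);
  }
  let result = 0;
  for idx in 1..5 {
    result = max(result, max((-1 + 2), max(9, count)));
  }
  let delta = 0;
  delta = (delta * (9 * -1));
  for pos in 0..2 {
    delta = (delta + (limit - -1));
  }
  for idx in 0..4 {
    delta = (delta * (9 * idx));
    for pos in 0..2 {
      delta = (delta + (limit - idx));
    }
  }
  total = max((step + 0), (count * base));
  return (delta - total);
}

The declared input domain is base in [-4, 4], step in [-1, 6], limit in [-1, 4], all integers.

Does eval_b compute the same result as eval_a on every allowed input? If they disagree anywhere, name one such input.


Consider the input base=-4, step=-1, limit=-1.
eval_a: count=-4, then total=1, then ((step - -2) == (limit - base)) is false, then base=1, then result=0, then (idx=1), then result=9, then (idx=2), then result=9, then (idx=3), then result=9, then (idx=4), then result=9, then delta=0, then (idx=-1), then delta=0, then (pos=0), then delta=0, then (pos=1), then delta=0, then (idx=0), then delta=0, then (pos=0), then delta=-1, then (pos=1), then delta=-2, then (idx=1), then delta=-18, then (pos=0), then delta=-20, then (pos=1), then delta=-22, then (idx=2), then delta=-396, then (pos=0), then delta=-399, then (pos=1), then delta=-402, then (idx=3), then delta=-10854, then (pos=0), then delta=-10858, then (pos=1), then delta=-10862, then total=-1, then returns -10861
eval_b: count=6, then total=1, then ((step - -2) == (limit - base)) is false, then base=1, then result=0, then (idx=1), then result=9, then (idx=2), then result=9, then (idx=3), then result=9, then (idx=4), then result=9, then delta=0, then delta=0, then (pos=0), then delta=0, then (pos=1), then delta=0, then (idx=0), then delta=0, then (pos=0), then delta=-1, then (pos=1), then delta=-2, then (idx=1), then delta=-18, then (pos=0), then delta=-20, then (pos=1), then delta=-22, then (idx=2), then delta=-396, then (pos=0), then delta=-399, then (pos=1), then delta=-402, then (idx=3), then delta=-10854, then (pos=0), then delta=-10858, then (pos=1), then delta=-10862, then total=6, then returns -10868
-10861 != -10868, so the rewrite changes behavior.
verdict: not equivalent; witness: base=-4, step=-1, limit=-1


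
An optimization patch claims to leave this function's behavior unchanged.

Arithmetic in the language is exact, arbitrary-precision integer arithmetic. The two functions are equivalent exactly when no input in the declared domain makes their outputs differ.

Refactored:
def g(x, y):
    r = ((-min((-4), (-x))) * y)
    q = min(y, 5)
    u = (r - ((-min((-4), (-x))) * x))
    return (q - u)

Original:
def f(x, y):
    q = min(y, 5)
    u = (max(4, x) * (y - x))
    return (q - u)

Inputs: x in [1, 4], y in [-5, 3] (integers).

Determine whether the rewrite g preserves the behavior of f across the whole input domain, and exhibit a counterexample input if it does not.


Reading the diff, among the changes: min/max/abs usage differs, plus local variable names differ, plus arithmetic usage differs, plus constant usage differs, plus statement counts differ.
As a probe, take x=4, y=-4: f runs q becomes -4; next u becomes -32; next final value 28; g runs r becomes -16; next q becomes -4; next u becomes -32; next final value 28; both end at 28.
Sweeping the whole domain (36 inputs) finds no disagreement.
verdict: equivalent


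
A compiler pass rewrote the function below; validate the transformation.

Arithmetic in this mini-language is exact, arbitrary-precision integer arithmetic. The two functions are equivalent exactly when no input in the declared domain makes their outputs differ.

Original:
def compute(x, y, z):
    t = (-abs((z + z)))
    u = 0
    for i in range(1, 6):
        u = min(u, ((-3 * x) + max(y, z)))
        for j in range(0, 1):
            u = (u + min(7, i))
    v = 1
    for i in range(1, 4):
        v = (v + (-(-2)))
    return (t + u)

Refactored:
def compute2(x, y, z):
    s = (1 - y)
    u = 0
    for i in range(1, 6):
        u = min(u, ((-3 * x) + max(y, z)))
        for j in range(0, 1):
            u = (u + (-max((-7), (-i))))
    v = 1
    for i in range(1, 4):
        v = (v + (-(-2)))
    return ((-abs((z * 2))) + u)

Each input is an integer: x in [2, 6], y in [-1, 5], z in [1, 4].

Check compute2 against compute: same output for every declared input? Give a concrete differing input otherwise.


Reading the diff, among the changes: min/max/abs usage differs; and arithmetic usage differs; and local variable names differ; and constant usage differs.
Tracing x=5, y=4, z=3: compute: t := -6 | u := 0 | iter i=1: | u := -11 | iter j=0: | u := -10 | iter i=2: | u := -11 | iter j=0: | u := -9 | iter i=3: | u := -11 | iter j=0: | u := -8 | iter i=4: | u := -11 | iter j=0: | u := -7 | iter i=5: | u := -11 | iter j=0: | u := -6 | v := 1 | iter i=1: | v := 3 | iter i=2: | v := 5 | iter i=3: | v := 7 | result -12 | compute2: s := -3 | u := 0 | iter i=1: | u := -11 | iter j=0: | u := -10 | iter i=2: | u := -11 | iter j=0: | u := -9 | iter i=3: | u := -11 | iter j=0: | u := -8 | iter i=4: | u := -11 | iter j=0: | u := -7 | iter i=5: | u := -11 | iter j=0: | u := -6 | v := 1 | iter i=1: | v := 3 | iter i=2: | v := 5 | iter i=3: | v := 7 | result -12 — matching result -12.
An exhaustive pass over the 140 declared inputs shows identical outputs.
verdict: equivalent


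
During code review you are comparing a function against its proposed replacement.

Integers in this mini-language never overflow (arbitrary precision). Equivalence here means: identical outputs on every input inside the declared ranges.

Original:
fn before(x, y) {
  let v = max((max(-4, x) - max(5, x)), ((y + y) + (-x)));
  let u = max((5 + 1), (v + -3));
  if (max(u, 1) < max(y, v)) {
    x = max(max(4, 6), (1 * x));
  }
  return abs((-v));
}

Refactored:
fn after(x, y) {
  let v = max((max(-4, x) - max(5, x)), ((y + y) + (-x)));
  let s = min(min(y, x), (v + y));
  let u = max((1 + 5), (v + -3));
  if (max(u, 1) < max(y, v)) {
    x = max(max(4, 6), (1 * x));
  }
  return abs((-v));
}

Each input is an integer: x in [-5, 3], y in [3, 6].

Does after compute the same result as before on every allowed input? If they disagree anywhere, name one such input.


Comparing the listings, the differences include: statement counts differ, plus local variable names differ, plus arithmetic usage differs, plus min/max/abs usage differs.
One worked example (x=0, y=4) — before: v = 8; u = 6; (max(u, 1) < max(y, v)) -> true; x = 6; return 8; after: v = 8; s = 0; u = 6; (max(u, 1) < max(y, v)) -> true; x = 6; return 8; agreement on 8.
Sweeping the whole domain (36 inputs) finds no disagreement.
verdict: equivalent


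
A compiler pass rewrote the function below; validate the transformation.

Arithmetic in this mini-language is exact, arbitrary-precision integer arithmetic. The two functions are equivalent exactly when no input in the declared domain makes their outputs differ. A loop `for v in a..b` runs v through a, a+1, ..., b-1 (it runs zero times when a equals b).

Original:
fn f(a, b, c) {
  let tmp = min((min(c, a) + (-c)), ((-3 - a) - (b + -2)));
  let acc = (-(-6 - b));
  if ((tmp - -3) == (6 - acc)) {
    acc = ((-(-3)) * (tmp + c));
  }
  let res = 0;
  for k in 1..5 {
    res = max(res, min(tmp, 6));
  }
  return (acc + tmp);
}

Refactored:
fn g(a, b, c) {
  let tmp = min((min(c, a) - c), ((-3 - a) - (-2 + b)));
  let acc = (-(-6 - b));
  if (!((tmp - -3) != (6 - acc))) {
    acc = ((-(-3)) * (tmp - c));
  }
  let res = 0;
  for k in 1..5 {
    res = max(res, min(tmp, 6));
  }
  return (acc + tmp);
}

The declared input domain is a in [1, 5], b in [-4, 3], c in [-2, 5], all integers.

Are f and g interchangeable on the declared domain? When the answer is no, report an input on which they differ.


Evaluate both at a=1, b=-3, c=-2.
f: tmp=0, then acc=3, then ((tmp - -3) == (6 - acc)) is true, then acc=-6, then res=0, then (k=1), then res=0, then (k=2), then res=0, then (k=3), then res=0, then (k=4), then res=0, then returns -6
g: tmp=0, then acc=3, then (!((tmp - -3) != (6 - acc))) is true, then acc=6, then res=0, then (k=1), then res=0, then (k=2), then res=0, then (k=3), then res=0, then (k=4), then res=0, then returns 6
-6 and 6 differ, so these are not the same function on this domain.
verdict: not equivalent; witness: a=1, b=-3, c=-2


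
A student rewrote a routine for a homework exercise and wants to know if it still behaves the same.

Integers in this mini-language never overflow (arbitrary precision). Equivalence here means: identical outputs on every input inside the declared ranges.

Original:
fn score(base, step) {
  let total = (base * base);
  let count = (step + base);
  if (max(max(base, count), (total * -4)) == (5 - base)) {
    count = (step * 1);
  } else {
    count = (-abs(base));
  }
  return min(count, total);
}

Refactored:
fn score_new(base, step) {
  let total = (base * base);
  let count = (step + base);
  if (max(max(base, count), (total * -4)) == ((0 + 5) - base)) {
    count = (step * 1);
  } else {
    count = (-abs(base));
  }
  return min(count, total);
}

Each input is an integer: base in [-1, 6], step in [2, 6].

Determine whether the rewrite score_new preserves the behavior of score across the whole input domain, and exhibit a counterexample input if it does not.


Although constant usage differs, plus arithmetic usage differs, 40/40 inputs agree.
verdict: equivalent


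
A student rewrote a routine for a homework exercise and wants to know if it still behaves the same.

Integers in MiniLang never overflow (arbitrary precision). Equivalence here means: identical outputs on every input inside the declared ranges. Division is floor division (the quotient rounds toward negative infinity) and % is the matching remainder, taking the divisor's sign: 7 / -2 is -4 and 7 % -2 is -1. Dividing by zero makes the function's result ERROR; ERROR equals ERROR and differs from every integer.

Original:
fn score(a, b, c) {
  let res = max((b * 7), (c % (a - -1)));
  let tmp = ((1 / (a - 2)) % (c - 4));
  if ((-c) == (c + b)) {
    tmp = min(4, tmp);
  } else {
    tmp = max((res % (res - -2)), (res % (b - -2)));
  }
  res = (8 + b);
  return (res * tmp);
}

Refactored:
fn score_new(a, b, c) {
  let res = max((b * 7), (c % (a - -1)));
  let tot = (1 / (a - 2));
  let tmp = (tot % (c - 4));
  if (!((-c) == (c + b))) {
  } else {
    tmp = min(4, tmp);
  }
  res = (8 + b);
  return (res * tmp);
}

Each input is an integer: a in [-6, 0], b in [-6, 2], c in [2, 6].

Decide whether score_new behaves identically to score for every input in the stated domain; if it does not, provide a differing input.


a=-6, b=-6, c=2 yields 0 from score but -2 from score_new.
verdict: not equivalent; witness: a=-6, b=-6, c=2


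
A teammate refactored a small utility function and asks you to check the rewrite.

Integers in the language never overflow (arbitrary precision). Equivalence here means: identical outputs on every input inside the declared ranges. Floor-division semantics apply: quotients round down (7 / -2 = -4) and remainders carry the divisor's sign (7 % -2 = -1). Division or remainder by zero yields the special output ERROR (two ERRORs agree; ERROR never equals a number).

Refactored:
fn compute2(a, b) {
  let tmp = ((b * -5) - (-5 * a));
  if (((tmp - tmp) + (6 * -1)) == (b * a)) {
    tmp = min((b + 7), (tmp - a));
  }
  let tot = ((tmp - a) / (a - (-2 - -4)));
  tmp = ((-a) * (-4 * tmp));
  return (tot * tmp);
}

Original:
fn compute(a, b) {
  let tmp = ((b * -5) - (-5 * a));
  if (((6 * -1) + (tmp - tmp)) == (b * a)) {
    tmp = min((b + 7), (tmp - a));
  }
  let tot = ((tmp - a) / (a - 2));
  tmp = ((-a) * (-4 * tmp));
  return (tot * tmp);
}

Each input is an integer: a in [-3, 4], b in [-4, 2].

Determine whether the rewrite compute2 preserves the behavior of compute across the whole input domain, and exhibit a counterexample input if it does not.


Comparing the listings, the differences include: constant usage differs, arithmetic usage differs.
Tracing a=0, b=0: compute: tmp=0, then (((6 * -1) + (tmp - tmp)) == (b * a)) is false, then tot=0, then tmp=0, then returns 0 | compute2: tmp=0, then (((tmp - tmp) + (6 * -1)) == (b * a)) is false, then tot=0, then tmp=0, then returns 0 — matching result 0.
Every one of the 56 inputs gives matching results.
verdict: equivalent


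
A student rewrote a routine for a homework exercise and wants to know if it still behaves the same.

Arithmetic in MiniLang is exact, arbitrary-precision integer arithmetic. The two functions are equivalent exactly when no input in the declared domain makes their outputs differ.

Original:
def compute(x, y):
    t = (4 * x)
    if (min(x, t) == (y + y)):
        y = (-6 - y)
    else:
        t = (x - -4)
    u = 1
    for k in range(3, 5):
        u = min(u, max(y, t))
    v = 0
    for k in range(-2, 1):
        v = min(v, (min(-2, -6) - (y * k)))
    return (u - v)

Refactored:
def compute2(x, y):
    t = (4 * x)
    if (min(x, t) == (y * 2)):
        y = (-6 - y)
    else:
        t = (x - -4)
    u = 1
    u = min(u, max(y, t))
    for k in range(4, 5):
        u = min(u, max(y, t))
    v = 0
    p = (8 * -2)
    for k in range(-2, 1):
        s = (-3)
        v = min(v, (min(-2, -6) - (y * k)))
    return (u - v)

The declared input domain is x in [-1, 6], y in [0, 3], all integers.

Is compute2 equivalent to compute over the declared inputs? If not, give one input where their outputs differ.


Equivalent — the differences include arithmetic usage differs; also min/max/abs usage differs; also local variable names differ; also statement counts differ; also constant usage differs; also loop structure differs, yet no declared input distinguishes the two.
As a probe, take x=-1, y=2: compute runs t becomes -4; next (min(x, t) == (y + y)) evaluates to false; next t becomes 3; next u becomes 1; next at k=3:; next u becomes 1; next at k=4:; next u becomes 1; next v becomes 0; next at k=-2:; next v becomes -2; next at k=-1:; next v becomes -4; next at k=0:; next v becomes -6; next final value 7; compute2 runs t becomes -4; next (min(x, t) == (y * 2)) evaluates to false; next t becomes 3; next u becomes 1; next u becomes 1; next at k=4:; next u becomes 1; next v becomes 0; next p becomes -16; next at k=-2:; next s becomes -3; next v becomes -2; next at k=-1:; next s becomes -3; next v becomes -4; next at k=0:; next s becomes -3; next v becomes -6; next final value 7; both end at 7.
Checked all 32 inputs in the declared domain: the outputs agree on every one.
verdict: equivalent


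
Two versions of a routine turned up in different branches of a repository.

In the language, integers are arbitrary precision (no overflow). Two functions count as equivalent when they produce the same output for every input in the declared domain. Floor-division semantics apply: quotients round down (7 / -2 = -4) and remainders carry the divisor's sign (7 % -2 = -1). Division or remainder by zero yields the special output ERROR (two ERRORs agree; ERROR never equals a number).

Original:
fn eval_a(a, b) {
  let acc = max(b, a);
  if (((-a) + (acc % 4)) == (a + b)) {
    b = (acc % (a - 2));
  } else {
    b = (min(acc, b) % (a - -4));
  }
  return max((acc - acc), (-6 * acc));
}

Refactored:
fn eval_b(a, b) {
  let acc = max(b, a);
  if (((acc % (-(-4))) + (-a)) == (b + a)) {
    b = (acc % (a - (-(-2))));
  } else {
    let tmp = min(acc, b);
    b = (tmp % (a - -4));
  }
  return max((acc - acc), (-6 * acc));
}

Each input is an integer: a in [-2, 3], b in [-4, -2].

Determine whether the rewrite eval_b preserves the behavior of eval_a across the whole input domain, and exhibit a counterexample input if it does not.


The two are interchangeable: local variable names differ; also statement counts differ, and every declared input agrees.
Tracing a=-2, b=-2: eval_a: acc becomes -2; next (((-a) + (acc % 4)) == (a + b)) evaluates to false; next b becomes 0; next final value 12 | eval_b: acc becomes -2; next (((acc % (-(-4))) + (-a)) == (b + a)) evaluates to false; next tmp becomes -2; next b becomes 0; next final value 12 — matching result 12.
An exhaustive pass over the 18 declared inputs shows identical outputs.
verdict: equivalent


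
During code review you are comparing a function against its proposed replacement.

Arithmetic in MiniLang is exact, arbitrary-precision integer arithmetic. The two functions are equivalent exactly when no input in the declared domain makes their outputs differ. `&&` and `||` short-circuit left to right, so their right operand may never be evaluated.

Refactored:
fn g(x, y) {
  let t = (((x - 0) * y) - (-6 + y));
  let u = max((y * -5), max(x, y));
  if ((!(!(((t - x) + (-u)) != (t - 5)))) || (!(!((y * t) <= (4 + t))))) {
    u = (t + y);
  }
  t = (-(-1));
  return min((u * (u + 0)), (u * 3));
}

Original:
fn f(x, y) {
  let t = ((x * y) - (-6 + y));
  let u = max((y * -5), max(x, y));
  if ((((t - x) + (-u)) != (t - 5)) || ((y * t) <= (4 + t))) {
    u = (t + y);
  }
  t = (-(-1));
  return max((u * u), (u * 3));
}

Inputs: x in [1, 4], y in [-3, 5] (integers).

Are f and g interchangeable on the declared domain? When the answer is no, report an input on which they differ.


x=1, y=-2 yields 16 from f but 12 from g.
verdict: not equivalent; witness: x=1, y=-2


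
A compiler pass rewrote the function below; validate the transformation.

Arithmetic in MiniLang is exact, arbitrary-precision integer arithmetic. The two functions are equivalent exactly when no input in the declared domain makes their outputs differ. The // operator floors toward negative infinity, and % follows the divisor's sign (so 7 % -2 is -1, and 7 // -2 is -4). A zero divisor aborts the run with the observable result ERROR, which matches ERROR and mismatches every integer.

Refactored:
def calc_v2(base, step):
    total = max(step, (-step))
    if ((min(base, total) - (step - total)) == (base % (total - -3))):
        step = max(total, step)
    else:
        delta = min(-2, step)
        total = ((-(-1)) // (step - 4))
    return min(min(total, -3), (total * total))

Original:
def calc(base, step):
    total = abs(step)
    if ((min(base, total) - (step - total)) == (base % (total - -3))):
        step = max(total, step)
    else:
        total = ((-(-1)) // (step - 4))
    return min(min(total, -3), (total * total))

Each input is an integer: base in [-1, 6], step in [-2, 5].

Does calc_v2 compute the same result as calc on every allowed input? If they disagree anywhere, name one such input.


Differences: local variable names differ, statement counts differ, constant usage differs, min/max/abs usage differs — yet all 64 inputs agree.
verdict: equivalent


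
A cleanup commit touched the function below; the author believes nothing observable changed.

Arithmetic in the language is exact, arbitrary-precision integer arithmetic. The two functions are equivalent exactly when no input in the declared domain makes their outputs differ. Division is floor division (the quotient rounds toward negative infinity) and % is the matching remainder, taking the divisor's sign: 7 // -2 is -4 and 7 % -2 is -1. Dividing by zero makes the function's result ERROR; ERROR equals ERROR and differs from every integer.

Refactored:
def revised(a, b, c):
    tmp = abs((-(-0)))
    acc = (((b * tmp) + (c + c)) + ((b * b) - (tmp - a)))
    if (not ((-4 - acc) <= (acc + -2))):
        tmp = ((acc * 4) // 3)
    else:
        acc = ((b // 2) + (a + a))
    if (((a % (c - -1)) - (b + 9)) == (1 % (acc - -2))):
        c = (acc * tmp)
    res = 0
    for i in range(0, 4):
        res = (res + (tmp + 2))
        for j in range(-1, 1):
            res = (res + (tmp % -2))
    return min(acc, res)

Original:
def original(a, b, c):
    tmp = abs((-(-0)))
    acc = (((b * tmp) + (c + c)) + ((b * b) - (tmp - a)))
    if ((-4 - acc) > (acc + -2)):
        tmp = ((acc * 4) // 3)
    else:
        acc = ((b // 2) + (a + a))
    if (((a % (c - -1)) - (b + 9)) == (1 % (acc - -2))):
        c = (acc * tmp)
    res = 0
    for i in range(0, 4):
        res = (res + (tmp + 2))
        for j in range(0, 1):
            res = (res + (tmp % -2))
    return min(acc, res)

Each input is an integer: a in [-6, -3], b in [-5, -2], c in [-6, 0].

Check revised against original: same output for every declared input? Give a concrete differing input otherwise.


Take a=-6, b=-3, c=-4.
original: tmp := 0 | acc := -5 | ((-4 - acc) > (acc + -2)): true | tmp := -7 | (((a % (c - -1)) - (b + 9)) == (1 % (acc - -2))): false | res := 0 | iter i=0: | res := -5 | iter j=0: | res := -6 | iter i=1: | res := -11 | iter j=0: | res := -12 | iter i=2: | res := -17 | iter j=0: | res := -18 | iter i=3: | res := -23 | iter j=0: | res := -24 | result -24
revised: tmp := 0 | acc := -5 | (not ((-4 - acc) <= (acc + -2))): true | tmp := -7 | (((a % (c - -1)) - (b + 9)) == (1 % (acc - -2))): false | res := 0 | iter i=0: | res := -5 | iter j=-1: | res := -6 | iter j=0: | res := -7 | iter i=1: | res := -12 | iter j=-1: | res := -13 | iter j=0: | res := -14 | iter i=2: | res := -19 | iter j=-1: | res := -20 | iter j=0: | res := -21 | iter i=3: | res := -26 | iter j=-1: | res := -27 | iter j=0: | res := -28 | result -28
-24 against -28: the behavior changed.
verdict: not equivalent; witness: a=-6, b=-3, c=-4


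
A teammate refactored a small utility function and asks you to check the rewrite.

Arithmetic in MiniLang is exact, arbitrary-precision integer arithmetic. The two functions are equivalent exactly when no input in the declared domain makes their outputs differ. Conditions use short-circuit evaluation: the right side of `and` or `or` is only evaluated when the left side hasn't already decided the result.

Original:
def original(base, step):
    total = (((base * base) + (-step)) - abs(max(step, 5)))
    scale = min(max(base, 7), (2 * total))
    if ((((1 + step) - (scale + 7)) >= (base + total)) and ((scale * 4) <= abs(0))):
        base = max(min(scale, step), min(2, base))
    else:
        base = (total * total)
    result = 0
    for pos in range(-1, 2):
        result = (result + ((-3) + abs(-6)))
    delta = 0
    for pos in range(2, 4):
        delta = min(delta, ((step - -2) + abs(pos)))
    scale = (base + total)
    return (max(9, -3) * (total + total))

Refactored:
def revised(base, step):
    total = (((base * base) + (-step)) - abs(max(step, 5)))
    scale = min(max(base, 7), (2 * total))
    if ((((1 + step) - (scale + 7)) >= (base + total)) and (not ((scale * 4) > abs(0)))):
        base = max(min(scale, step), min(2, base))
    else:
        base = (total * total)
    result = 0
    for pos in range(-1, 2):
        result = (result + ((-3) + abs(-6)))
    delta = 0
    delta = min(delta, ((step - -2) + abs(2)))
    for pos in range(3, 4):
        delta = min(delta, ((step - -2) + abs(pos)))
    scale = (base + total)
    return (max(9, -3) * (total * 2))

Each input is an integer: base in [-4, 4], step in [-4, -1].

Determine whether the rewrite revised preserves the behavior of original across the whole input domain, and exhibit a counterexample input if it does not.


Behavior is preserved: although loop structure differs; also min/max/abs usage differs; also statement counts differ; also boolean connective usage differs; also constant usage differs; also comparison usage differs; also arithmetic usage differs, the outputs never diverge.
One worked example (base=-1, step=-1) — original: total = -3; scale = -6; ((((1 + step) - (scale + 7)) >= (base + total)) and ((scale * 4) <= abs(0))) -> true; base = -1; result = 0; [pos=-1]; result = 3; [pos=0]; result = 6; [pos=1]; result = 9; delta = 0; [pos=2]; delta = 0; [pos=3]; delta = 0; scale = -4; return -54; revised: total = -3; scale = -6; ((((1 + step) - (scale + 7)) >= (base + total)) and (not ((scale * 4) > abs(0)))) -> true; base = -1; result = 0; [pos=-1]; result = 3; [pos=0]; result = 6; [pos=1]; result = 9; delta = 0; delta = 0; [pos=3]; delta = 0; scale = -4; return -54; agreement on -54.
Across all 36 domain points the two functions coincide.
verdict: equivalent


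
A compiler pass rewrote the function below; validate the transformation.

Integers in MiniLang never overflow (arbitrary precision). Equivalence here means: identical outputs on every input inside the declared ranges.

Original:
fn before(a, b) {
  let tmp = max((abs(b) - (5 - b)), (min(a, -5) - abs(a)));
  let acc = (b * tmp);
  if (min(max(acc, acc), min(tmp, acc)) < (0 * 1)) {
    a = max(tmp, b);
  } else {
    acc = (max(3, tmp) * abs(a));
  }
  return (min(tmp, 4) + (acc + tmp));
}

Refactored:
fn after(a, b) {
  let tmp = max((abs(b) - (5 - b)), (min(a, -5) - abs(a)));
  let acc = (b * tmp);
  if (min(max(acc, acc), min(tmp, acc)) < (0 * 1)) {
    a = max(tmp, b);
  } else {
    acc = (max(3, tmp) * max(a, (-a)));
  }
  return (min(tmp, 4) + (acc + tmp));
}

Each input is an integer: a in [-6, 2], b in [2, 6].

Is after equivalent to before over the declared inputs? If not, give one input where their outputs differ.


Reading the diff, among the changes: min/max/abs usage differs.
Tracing a=-6, b=5: before: tmp becomes 5; next acc becomes 25; next (min(max(acc, acc), min(tmp, acc)) < (0 * 1)) evaluates to false; next acc becomes 30; next final value 39 | after: tmp becomes 5; next acc becomes 25; next (min(max(acc, acc), min(tmp, acc)) < (0 * 1)) evaluates to false; next acc becomes 30; next final value 39 — matching result 39.
Across all 45 domain points the two functions coincide.
verdict: equivalent


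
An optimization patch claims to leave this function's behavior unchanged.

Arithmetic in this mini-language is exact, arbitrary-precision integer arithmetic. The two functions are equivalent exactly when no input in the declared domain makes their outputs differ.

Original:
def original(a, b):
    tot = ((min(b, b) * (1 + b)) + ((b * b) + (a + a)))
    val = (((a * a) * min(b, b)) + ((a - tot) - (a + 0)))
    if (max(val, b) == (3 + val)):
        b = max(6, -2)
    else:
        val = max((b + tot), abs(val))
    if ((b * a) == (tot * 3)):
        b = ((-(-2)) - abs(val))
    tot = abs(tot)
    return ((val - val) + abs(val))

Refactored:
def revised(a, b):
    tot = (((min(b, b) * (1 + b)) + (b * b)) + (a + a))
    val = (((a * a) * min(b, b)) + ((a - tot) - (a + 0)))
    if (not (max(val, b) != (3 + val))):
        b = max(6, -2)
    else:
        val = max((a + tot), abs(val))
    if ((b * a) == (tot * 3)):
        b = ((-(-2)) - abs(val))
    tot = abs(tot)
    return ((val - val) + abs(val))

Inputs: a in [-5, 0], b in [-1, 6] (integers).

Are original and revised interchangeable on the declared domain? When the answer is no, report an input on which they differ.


There is a counterexample at a=-4, b=5: 52 on one side, 43 on the other.
original: tot := 47 | val := 33 | (max(val, b) == (3 + val)): false | val := 52 | ((b * a) == (tot * 3)): false | tot := 47 | result 52
revised: tot := 47 | val := 33 | (not (max(val, b) != (3 + val))): false | val := 43 | ((b * a) == (tot * 3)): false | tot := 47 | result 43
verdict: not equivalent; witness: a=-4, b=5


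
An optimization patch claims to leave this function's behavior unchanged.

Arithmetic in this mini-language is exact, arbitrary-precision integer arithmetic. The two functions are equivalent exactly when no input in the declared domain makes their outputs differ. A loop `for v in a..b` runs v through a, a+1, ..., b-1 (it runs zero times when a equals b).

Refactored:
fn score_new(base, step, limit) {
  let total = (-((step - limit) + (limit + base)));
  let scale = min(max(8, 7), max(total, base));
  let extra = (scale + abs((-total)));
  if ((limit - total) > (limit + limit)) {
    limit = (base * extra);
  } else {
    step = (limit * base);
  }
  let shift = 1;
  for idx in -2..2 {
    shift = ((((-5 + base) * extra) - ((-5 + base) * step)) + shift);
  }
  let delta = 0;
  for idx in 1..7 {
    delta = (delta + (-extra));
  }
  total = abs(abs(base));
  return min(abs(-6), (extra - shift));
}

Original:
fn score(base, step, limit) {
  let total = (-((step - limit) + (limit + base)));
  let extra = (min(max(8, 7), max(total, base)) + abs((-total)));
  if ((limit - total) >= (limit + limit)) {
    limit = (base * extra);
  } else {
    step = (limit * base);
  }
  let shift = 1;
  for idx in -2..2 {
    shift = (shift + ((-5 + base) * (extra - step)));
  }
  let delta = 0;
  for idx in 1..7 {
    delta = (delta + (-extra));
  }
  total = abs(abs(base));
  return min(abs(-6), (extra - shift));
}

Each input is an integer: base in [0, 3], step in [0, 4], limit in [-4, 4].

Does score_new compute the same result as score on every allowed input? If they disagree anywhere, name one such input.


Evaluate both at base=0, step=1, limit=1.
score: total=-1, then extra=1, then ((limit - total) >= (limit + limit)) is true, then limit=0, then shift=1, then (idx=-2), then shift=1, then (idx=-1), then shift=1, then (idx=0), then shift=1, then (idx=1), then shift=1, then delta=0, then (idx=1), then delta=-1, then (idx=2), then delta=-2, then (idx=3), then delta=-3, then (idx=4), then delta=-4, then (idx=5), then delta=-5, then (idx=6), then delta=-6, then total=0, then returns 0
score_new: total=-1, then scale=0, then extra=1, then ((limit - total) > (limit + limit)) is false, then step=0, then shift=1, then (idx=-2), then shift=-4, then (idx=-1), then shift=-9, then (idx=0), then shift=-14, then (idx=1), then shift=-19, then delta=0, then (idx=1), then delta=-1, then (idx=2), then delta=-2, then (idx=3), then delta=-3, then (idx=4), then delta=-4, then (idx=5), then delta=-5, then (idx=6), then delta=-6, then total=0, then returns 6
0 and 6 differ, so these are not the same function on this domain.
verdict: not equivalent; witness: base=0, step=1, limit=1


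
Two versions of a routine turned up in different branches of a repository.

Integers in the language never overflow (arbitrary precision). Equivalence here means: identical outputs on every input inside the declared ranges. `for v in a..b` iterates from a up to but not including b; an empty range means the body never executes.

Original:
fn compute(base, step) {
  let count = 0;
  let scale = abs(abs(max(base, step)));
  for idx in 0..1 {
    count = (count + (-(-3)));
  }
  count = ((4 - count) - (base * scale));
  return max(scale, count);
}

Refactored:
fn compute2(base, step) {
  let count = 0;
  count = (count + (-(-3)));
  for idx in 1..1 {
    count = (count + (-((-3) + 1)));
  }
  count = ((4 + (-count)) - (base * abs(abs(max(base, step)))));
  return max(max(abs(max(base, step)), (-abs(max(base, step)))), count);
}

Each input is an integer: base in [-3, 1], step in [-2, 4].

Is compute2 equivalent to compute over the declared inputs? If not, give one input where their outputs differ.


Although `0` became `1`, no input in the stated domain can expose it.
One worked example (base=-3, step=0) — compute: count=0, then scale=0, then (idx=0), then count=3, then count=1, then returns 1; compute2: count=0, then count=3, then the loop over idx runs zero times, then count=1, then returns 1; agreement on 1.
Every one of the 35 inputs gives matching results.
verdict: equivalent


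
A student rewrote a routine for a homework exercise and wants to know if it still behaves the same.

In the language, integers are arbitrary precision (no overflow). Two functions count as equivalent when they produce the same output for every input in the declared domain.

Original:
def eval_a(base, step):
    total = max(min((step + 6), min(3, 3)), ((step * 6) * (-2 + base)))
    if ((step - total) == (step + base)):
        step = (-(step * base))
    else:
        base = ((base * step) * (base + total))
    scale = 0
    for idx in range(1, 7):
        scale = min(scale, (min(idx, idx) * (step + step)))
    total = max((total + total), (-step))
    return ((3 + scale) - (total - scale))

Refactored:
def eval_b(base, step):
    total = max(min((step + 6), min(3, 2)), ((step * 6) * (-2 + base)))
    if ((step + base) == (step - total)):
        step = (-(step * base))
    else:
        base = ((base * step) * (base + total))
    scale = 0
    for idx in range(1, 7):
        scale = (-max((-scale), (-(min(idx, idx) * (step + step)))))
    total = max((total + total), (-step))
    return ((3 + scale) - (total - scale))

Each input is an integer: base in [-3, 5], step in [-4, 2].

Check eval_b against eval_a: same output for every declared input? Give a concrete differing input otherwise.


Run the pair on base=-3, step=0.
eval_a: total becomes 3; next ((step - total) == (step + base)) evaluates to true; next step becomes 0; next scale becomes 0; next at idx=1:; next scale becomes 0; next at idx=2:; next scale becomes 0; next at idx=3:; next scale becomes 0; next at idx=4:; next scale becomes 0; next at idx=5:; next scale becomes 0; next at idx=6:; next scale becomes 0; next total becomes 6; next final value -3
eval_b: total becomes 2; next ((step + base) == (step - total)) evaluates to false; next base becomes 0; next scale becomes 0; next at idx=1:; next scale becomes 0; next at idx=2:; next scale becomes 0; next at idx=3:; next scale becomes 0; next at idx=4:; next scale becomes 0; next at idx=5:; next scale becomes 0; next at idx=6:; next scale becomes 0; next total becomes 4; next final value -1
-3 vs -1 — the two versions disagree here.
verdict: not equivalent; witness: base=-3, step=0
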